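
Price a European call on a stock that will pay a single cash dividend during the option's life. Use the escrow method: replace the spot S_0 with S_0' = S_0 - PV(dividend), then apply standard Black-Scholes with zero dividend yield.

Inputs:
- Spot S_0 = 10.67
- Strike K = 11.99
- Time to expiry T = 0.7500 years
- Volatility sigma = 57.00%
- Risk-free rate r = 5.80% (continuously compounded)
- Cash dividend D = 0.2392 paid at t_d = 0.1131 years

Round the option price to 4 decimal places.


Answer: Price = 1.6514

Derivation:
PV(D) = D * exp(-r * t_d) = 0.2392 * 0.99346167 = 0.23763603
S_0' = S_0 - PV(D) = 10.6700 - 0.23763603 = 10.43236397
d1 = (ln(S_0'/K) + (r + sigma^2/2)*T) / (sigma*sqrt(T)) = 0.05302998
d2 = d1 - sigma*sqrt(T) = -0.44060450
exp(-rT) = 0.95743255
N(d1) = 0.52114599; N(d2) = 0.32974967
C = S_0' * N(d1) - K * exp(-rT) * N(d2) = 10.43236397 * 0.52114599 - 11.9900 * 0.95743255 * 0.32974967 = 1.6514


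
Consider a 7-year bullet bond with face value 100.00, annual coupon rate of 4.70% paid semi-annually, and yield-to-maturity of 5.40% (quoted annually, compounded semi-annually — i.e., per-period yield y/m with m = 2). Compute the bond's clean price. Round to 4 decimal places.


Coupon per period c = face * coupon_rate / m = 2.350000
Periods per year m = 2; per-period yield y/m = 0.027000
Number of cashflows N = 14
Cashflows (t years, CF_t, discount factor 1/(1+y/m)^(m*t), PV):
  t = 0.5000: CF_t = 2.350000, DF = 0.973710, PV = 2.288218
  t = 1.0000: CF_t = 2.350000, DF = 0.948111, PV = 2.228060
  t = 1.5000: CF_t = 2.350000, DF = 0.923185, PV = 2.169484
  t = 2.0000: CF_t = 2.350000, DF = 0.898914, PV = 2.112448
  t = 2.5000: CF_t = 2.350000, DF = 0.875282, PV = 2.056912
  t = 3.0000: CF_t = 2.350000, DF = 0.852270, PV = 2.002835
  t = 3.5000: CF_t = 2.350000, DF = 0.829864, PV = 1.950180
  t = 4.0000: CF_t = 2.350000, DF = 0.808047, PV = 1.898910
  t = 4.5000: CF_t = 2.350000, DF = 0.786803, PV = 1.848987
  t = 5.0000: CF_t = 2.350000, DF = 0.766118, PV = 1.800377
  t = 5.5000: CF_t = 2.350000, DF = 0.745976, PV = 1.753045
  t = 6.0000: CF_t = 2.350000, DF = 0.726365, PV = 1.706957
  t = 6.5000: CF_t = 2.350000, DF = 0.707268, PV = 1.662081
  t = 7.0000: CF_t = 102.350000, DF = 0.688674, PV = 70.485801
Price P = sum_t PV_t = 95.964295

Answer: Price = 95.9643


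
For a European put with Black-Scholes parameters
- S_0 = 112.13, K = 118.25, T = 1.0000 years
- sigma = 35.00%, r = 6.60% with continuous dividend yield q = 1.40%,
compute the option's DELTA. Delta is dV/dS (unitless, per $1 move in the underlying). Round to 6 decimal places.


d1 = 0.1717368146; d2 = -0.1782631854
phi(d1) = 0.3931023376; exp(-qT) = 0.9860975443; exp(-rT) = 0.9361308643
N(-d1) = 0.4318222210
Delta = -exp(-qT) * N(-d1) = -0.9860975443 * 0.4318222210 = -0.425819

Answer: Delta = -0.425819


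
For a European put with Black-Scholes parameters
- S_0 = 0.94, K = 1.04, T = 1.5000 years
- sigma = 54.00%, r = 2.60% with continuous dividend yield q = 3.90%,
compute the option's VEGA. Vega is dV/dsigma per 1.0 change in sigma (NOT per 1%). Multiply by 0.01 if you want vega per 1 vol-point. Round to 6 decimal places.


Answer: Vega = 0.428449

Derivation:
d1 = 0.1483360836; d2 = -0.5130261469
phi(d1) = 0.3945772541; exp(-qT) = 0.9431782404; exp(-rT) = 0.9617507091
Vega = S * exp(-qT) * phi(d1) * sqrt(T) = 0.9400 * 0.9431782404 * 0.3945772541 * 1.2247448714 = 0.428449


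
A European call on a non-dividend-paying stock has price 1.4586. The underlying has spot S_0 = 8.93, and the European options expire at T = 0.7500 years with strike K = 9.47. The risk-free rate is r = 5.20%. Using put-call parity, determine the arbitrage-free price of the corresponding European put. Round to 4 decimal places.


Answer: Put price = 1.6364

Derivation:
Put-call parity: C - P = S_0 * exp(-qT) - K * exp(-rT).
S_0 * exp(-qT) = 8.9300 * 1.00000000 = 8.93000000
K * exp(-rT) = 9.4700 * 0.96175071 = 9.10777922
P = C - S*exp(-qT) + K*exp(-rT)
P = 1.4586 - 8.93000000 + 9.10777922 = 1.6364


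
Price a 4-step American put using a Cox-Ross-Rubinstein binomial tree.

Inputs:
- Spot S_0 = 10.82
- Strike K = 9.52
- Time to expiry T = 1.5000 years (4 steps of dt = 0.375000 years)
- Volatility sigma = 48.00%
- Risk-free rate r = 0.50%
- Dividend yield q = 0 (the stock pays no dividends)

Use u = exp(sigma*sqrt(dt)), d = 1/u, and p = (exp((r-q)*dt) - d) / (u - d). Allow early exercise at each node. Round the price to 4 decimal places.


dt = T/N = 0.375000
u = exp(sigma*sqrt(dt)) = 1.341702; d = 1/u = 0.745322
p = (exp((r-q)*dt) - d) / (u - d) = 0.430187
Discount per step: exp(-r*dt) = 0.998127
Stock lattice S(k, i) with i counting down-moves:
  k=0: S(0,0) = 10.8200
  k=1: S(1,0) = 14.5172; S(1,1) = 8.0644
  k=2: S(2,0) = 19.4778; S(2,1) = 10.8200; S(2,2) = 6.0106
  k=3: S(3,0) = 26.1334; S(3,1) = 14.5172; S(3,2) = 8.0644; S(3,3) = 4.4798
  k=4: S(4,0) = 35.0632; S(4,1) = 19.4778; S(4,2) = 10.8200; S(4,3) = 6.0106; S(4,4) = 3.3389
Terminal payoffs V(N, i) = max(K - S_T, 0):
  V(4,0) = 0.000000; V(4,1) = 0.000000; V(4,2) = 0.000000; V(4,3) = 3.509435; V(4,4) = 6.181101
Backward induction: V(k, i) = exp(-r*dt) * [p * V(k+1, i) + (1-p) * V(k+1, i+1)]; then take max(V_cont, immediate exercise) for American.
  V(3,0) = exp(-r*dt) * [p*0.000000 + (1-p)*0.000000] = 0.000000; exercise = 0.000000; V(3,0) = max -> 0.000000
  V(3,1) = exp(-r*dt) * [p*0.000000 + (1-p)*0.000000] = 0.000000; exercise = 0.000000; V(3,1) = max -> 0.000000
  V(3,2) = exp(-r*dt) * [p*0.000000 + (1-p)*3.509435] = 1.995977; exercise = 1.455615; V(3,2) = max -> 1.995977
  V(3,3) = exp(-r*dt) * [p*3.509435 + (1-p)*6.181101] = 5.022360; exercise = 5.040193; V(3,3) = max -> 5.040193
  V(2,0) = exp(-r*dt) * [p*0.000000 + (1-p)*0.000000] = 0.000000; exercise = 0.000000; V(2,0) = max -> 0.000000
  V(2,1) = exp(-r*dt) * [p*0.000000 + (1-p)*1.995977] = 1.135203; exercise = 0.000000; V(2,1) = max -> 1.135203
  V(2,2) = exp(-r*dt) * [p*1.995977 + (1-p)*5.040193] = 3.723623; exercise = 3.509435; V(2,2) = max -> 3.723623
  V(1,0) = exp(-r*dt) * [p*0.000000 + (1-p)*1.135203] = 0.645642; exercise = 0.000000; V(1,0) = max -> 0.645642
  V(1,1) = exp(-r*dt) * [p*1.135203 + (1-p)*3.723623] = 2.605230; exercise = 1.455615; V(1,1) = max -> 2.605230
  V(0,0) = exp(-r*dt) * [p*0.645642 + (1-p)*2.605230] = 1.758940; exercise = 0.000000; V(0,0) = max -> 1.758940

Answer: Price = V(0,0) = 1.7589


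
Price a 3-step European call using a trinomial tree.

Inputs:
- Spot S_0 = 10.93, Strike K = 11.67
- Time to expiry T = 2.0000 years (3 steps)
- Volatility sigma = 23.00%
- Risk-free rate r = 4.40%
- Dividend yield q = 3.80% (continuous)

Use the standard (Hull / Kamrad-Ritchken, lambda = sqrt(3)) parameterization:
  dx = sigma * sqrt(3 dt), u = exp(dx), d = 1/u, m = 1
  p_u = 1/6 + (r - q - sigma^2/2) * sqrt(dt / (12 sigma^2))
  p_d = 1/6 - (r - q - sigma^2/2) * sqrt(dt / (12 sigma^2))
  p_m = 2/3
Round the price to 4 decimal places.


Answer: Price = V(0,0) = 1.0636

Derivation:
dt = T/N = 0.666667; dx = sigma*sqrt(3*dt) = 0.325269
u = exp(dx) = 1.384403; d = 1/u = 0.722333
p_u = 0.145710, p_m = 0.666667, p_d = 0.187624
Discount per step: exp(-r*dt) = 0.971093
Stock lattice S(k, j) with j the centered position index:
  k=0: S(0,+0) = 10.9300
  k=1: S(1,-1) = 7.8951; S(1,+0) = 10.9300; S(1,+1) = 15.1315
  k=2: S(2,-2) = 5.7029; S(2,-1) = 7.8951; S(2,+0) = 10.9300; S(2,+1) = 15.1315; S(2,+2) = 20.9481
  k=3: S(3,-3) = 4.1194; S(3,-2) = 5.7029; S(3,-1) = 7.8951; S(3,+0) = 10.9300; S(3,+1) = 15.1315; S(3,+2) = 20.9481; S(3,+3) = 29.0007
Terminal payoffs V(N, j) = max(S_T - K, 0):
  V(3,-3) = 0.000000; V(3,-2) = 0.000000; V(3,-1) = 0.000000; V(3,+0) = 0.000000; V(3,+1) = 3.461527; V(3,+2) = 9.278133; V(3,+3) = 17.330662
Backward induction: V(k, j) = exp(-r*dt) * [p_u * V(k+1, j+1) + p_m * V(k+1, j) + p_d * V(k+1, j-1)]
  V(2,-2) = exp(-r*dt) * [p_u*0.000000 + p_m*0.000000 + p_d*0.000000] = 0.000000
  V(2,-1) = exp(-r*dt) * [p_u*0.000000 + p_m*0.000000 + p_d*0.000000] = 0.000000
  V(2,+0) = exp(-r*dt) * [p_u*3.461527 + p_m*0.000000 + p_d*0.000000] = 0.489798
  V(2,+1) = exp(-r*dt) * [p_u*9.278133 + p_m*3.461527 + p_d*0.000000] = 3.553809
  V(2,+2) = exp(-r*dt) * [p_u*17.330662 + p_m*9.278133 + p_d*3.461527] = 9.089555
  V(1,-1) = exp(-r*dt) * [p_u*0.489798 + p_m*0.000000 + p_d*0.000000] = 0.069305
  V(1,+0) = exp(-r*dt) * [p_u*3.553809 + p_m*0.489798 + p_d*0.000000] = 0.819948
  V(1,+1) = exp(-r*dt) * [p_u*9.089555 + p_m*3.553809 + p_d*0.489798] = 3.676110
  V(0,+0) = exp(-r*dt) * [p_u*3.676110 + p_m*0.819948 + p_d*0.069305] = 1.063618


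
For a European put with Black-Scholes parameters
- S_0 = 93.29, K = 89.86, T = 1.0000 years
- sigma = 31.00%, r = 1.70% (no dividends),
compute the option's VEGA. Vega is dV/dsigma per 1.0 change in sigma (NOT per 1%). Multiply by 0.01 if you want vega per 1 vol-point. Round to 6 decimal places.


d1 = 0.3306774753; d2 = 0.0206774753
phi(d1) = 0.3777161356; exp(-qT) = 1.0000000000; exp(-rT) = 0.9831436846
Vega = S * exp(-qT) * phi(d1) * sqrt(T) = 93.2900 * 1.0000000000 * 0.3777161356 * 1.0000000000 = 35.237138

Answer: Vega = 35.237138


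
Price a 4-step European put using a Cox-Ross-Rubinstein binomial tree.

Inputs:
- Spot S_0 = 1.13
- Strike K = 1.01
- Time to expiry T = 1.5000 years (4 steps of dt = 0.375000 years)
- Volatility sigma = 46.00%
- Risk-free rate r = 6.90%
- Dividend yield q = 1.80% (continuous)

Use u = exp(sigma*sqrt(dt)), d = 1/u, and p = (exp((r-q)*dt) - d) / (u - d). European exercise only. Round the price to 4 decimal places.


dt = T/N = 0.375000
u = exp(sigma*sqrt(dt)) = 1.325370; d = 1/u = 0.754507
p = (exp((r-q)*dt) - d) / (u - d) = 0.463863
Discount per step: exp(-r*dt) = 0.974457
Stock lattice S(k, i) with i counting down-moves:
  k=0: S(0,0) = 1.1300
  k=1: S(1,0) = 1.4977; S(1,1) = 0.8526
  k=2: S(2,0) = 1.9850; S(2,1) = 1.1300; S(2,2) = 0.6433
  k=3: S(3,0) = 2.6308; S(3,1) = 1.4977; S(3,2) = 0.8526; S(3,3) = 0.4854
  k=4: S(4,0) = 3.4868; S(4,1) = 1.9850; S(4,2) = 1.1300; S(4,3) = 0.6433; S(4,4) = 0.3662
Terminal payoffs V(N, i) = max(K - S_T, 0):
  V(4,0) = 0.000000; V(4,1) = 0.000000; V(4,2) = 0.000000; V(4,3) = 0.366713; V(4,4) = 0.643790
Backward induction: V(k, i) = exp(-r*dt) * [p * V(k+1, i) + (1-p) * V(k+1, i+1)].
  V(3,0) = exp(-r*dt) * [p*0.000000 + (1-p)*0.000000] = 0.000000
  V(3,1) = exp(-r*dt) * [p*0.000000 + (1-p)*0.000000] = 0.000000
  V(3,2) = exp(-r*dt) * [p*0.000000 + (1-p)*0.366713] = 0.191586
  V(3,3) = exp(-r*dt) * [p*0.366713 + (1-p)*0.643790] = 0.502103
  V(2,0) = exp(-r*dt) * [p*0.000000 + (1-p)*0.000000] = 0.000000
  V(2,1) = exp(-r*dt) * [p*0.000000 + (1-p)*0.191586] = 0.100093
  V(2,2) = exp(-r*dt) * [p*0.191586 + (1-p)*0.502103] = 0.348919
  V(1,0) = exp(-r*dt) * [p*0.000000 + (1-p)*0.100093] = 0.052293
  V(1,1) = exp(-r*dt) * [p*0.100093 + (1-p)*0.348919] = 0.227534
  V(0,0) = exp(-r*dt) * [p*0.052293 + (1-p)*0.227534] = 0.142510

Answer: Price = V(0,0) = 0.1425


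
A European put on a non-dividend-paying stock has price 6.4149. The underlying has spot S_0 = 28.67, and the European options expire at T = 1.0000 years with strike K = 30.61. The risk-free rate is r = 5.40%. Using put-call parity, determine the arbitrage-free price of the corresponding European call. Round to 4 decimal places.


Put-call parity: C - P = S_0 * exp(-qT) - K * exp(-rT).
S_0 * exp(-qT) = 28.6700 * 1.00000000 = 28.67000000
K * exp(-rT) = 30.6100 * 0.94743211 = 29.00089678
C = P + S*exp(-qT) - K*exp(-rT)
C = 6.4149 + 28.67000000 - 29.00089678 = 6.0840

Answer: Call price = 6.0840


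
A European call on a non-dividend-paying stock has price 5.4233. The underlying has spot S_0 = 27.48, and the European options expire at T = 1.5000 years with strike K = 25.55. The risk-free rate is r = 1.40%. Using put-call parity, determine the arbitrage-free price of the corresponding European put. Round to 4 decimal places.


Put-call parity: C - P = S_0 * exp(-qT) - K * exp(-rT).
S_0 * exp(-qT) = 27.4800 * 1.00000000 = 27.48000000
K * exp(-rT) = 25.5500 * 0.97921896 = 25.01904454
P = C - S*exp(-qT) + K*exp(-rT)
P = 5.4233 - 27.48000000 + 25.01904454 = 2.9623

Answer: Put price = 2.9623


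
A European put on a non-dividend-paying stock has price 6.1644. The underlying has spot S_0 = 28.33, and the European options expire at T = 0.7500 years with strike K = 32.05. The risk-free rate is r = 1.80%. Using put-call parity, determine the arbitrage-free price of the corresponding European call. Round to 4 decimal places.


Put-call parity: C - P = S_0 * exp(-qT) - K * exp(-rT).
S_0 * exp(-qT) = 28.3300 * 1.00000000 = 28.33000000
K * exp(-rT) = 32.0500 * 0.98659072 = 31.62023246
C = P + S*exp(-qT) - K*exp(-rT)
C = 6.1644 + 28.33000000 - 31.62023246 = 2.8742

Answer: Call price = 2.8742


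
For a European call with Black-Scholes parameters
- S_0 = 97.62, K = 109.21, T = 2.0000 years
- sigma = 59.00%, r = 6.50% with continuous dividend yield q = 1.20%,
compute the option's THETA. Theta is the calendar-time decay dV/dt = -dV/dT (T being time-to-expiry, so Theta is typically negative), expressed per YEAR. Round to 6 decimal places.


Answer: Theta = -8.630356

Derivation:
d1 = 0.4097740800; d2 = -0.4246119218
phi(d1) = 0.3668156286; exp(-qT) = 0.9762857098; exp(-rT) = 0.8780954309
Theta = -S*exp(-qT)*phi(d1)*sigma/(2*sqrt(T)) - r*K*exp(-rT)*N(d2) + q*S*exp(-qT)*N(d1)
N(d1) = 0.6590141591; N(d2) = 0.3355598004; sqrt(T) = 1.4142135624
Term 1 = -97.6200 * 0.9762857098 * 0.3668156286 * 0.5900 / (2 * 1.4142135624) = -7.2924017215
Term 2 = -0.0650 * 109.2100 * 0.8780954309 * 0.3355598004 = -2.0916422632
Term 3 = 0.0120 * 97.6200 * 0.9762857098 * 0.6590141591 = 0.7536882201
Theta = -7.2924017215 + (-2.0916422632) + (0.7536882201) = -8.630356


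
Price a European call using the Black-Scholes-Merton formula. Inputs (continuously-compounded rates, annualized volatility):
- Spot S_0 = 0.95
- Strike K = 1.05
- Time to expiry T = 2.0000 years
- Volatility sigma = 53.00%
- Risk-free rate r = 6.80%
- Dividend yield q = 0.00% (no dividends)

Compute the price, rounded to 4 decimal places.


Answer: Price = 0.2897

Derivation:
d1 = (ln(S/K) + (r - q + 0.5*sigma^2) * T) / (sigma * sqrt(T)) = 0.42268514
d2 = d1 - sigma * sqrt(T) = -0.32684805
exp(-rT) = 0.87284263; exp(-qT) = 1.00000000
C = S_0 * exp(-qT) * N(d1) - K * exp(-rT) * N(d2)
N(d1) = 0.66373750; N(d2) = 0.37189141
C = 0.9500 * 1.00000000 * 0.66373750 - 1.0500 * 0.87284263 * 0.37189141 = 0.2897


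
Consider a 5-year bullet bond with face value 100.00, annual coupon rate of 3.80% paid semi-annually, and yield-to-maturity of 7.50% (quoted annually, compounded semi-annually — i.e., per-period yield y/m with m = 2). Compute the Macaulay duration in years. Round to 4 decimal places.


Coupon per period c = face * coupon_rate / m = 1.900000
Periods per year m = 2; per-period yield y/m = 0.037500
Number of cashflows N = 10
Cashflows (t years, CF_t, discount factor 1/(1+y/m)^(m*t), PV):
  t = 0.5000: CF_t = 1.900000, DF = 0.963855, PV = 1.831325
  t = 1.0000: CF_t = 1.900000, DF = 0.929017, PV = 1.765133
  t = 1.5000: CF_t = 1.900000, DF = 0.895438, PV = 1.701333
  t = 2.0000: CF_t = 1.900000, DF = 0.863073, PV = 1.639839
  t = 2.5000: CF_t = 1.900000, DF = 0.831878, PV = 1.580568
  t = 3.0000: CF_t = 1.900000, DF = 0.801810, PV = 1.523439
  t = 3.5000: CF_t = 1.900000, DF = 0.772829, PV = 1.468375
  t = 4.0000: CF_t = 1.900000, DF = 0.744895, PV = 1.415301
  t = 4.5000: CF_t = 1.900000, DF = 0.717971, PV = 1.364145
  t = 5.0000: CF_t = 101.900000, DF = 0.692020, PV = 70.516887
Price P = sum_t PV_t = 84.806344
Macaulay numerator sum_t t * PV_t:
  t * PV_t at t = 0.5000: 0.915663
  t * PV_t at t = 1.0000: 1.765133
  t * PV_t at t = 1.5000: 2.551999
  t * PV_t at t = 2.0000: 3.279678
  t * PV_t at t = 2.5000: 3.951419
  t * PV_t at t = 3.0000: 4.570316
  t * PV_t at t = 3.5000: 5.139311
  t * PV_t at t = 4.0000: 5.661203
  t * PV_t at t = 4.5000: 6.138654
  t * PV_t at t = 5.0000: 352.584434
Macaulay duration D = (sum_t t * PV_t) / P = 386.557810 / 84.806344 = 4.558124

Answer: Macaulay duration = 4.5581 years


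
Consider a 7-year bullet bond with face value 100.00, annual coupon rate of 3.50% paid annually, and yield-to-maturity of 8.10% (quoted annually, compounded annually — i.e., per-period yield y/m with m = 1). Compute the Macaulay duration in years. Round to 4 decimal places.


Answer: Macaulay duration = 6.2105 years

Derivation:
Coupon per period c = face * coupon_rate / m = 3.500000
Periods per year m = 1; per-period yield y/m = 0.081000
Number of cashflows N = 7
Cashflows (t years, CF_t, discount factor 1/(1+y/m)^(m*t), PV):
  t = 1.0000: CF_t = 3.500000, DF = 0.925069, PV = 3.237743
  t = 2.0000: CF_t = 3.500000, DF = 0.855753, PV = 2.995137
  t = 3.0000: CF_t = 3.500000, DF = 0.791631, PV = 2.770709
  t = 4.0000: CF_t = 3.500000, DF = 0.732314, PV = 2.563098
  t = 5.0000: CF_t = 3.500000, DF = 0.677441, PV = 2.371044
  t = 6.0000: CF_t = 3.500000, DF = 0.626680, PV = 2.193380
  t = 7.0000: CF_t = 103.500000, DF = 0.579722, PV = 60.001277
Price P = sum_t PV_t = 76.132388
Macaulay numerator sum_t t * PV_t:
  t * PV_t at t = 1.0000: 3.237743
  t * PV_t at t = 2.0000: 5.990274
  t * PV_t at t = 3.0000: 8.312128
  t * PV_t at t = 4.0000: 10.252393
  t * PV_t at t = 5.0000: 11.855219
  t * PV_t at t = 6.0000: 13.160280
  t * PV_t at t = 7.0000: 420.008938
Macaulay duration D = (sum_t t * PV_t) / P = 472.816974 / 76.132388 = 6.210458


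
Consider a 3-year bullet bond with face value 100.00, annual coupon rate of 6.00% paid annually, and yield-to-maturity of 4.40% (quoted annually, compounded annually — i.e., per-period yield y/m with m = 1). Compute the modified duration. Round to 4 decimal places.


Coupon per period c = face * coupon_rate / m = 6.000000
Periods per year m = 1; per-period yield y/m = 0.044000
Number of cashflows N = 3
Cashflows (t years, CF_t, discount factor 1/(1+y/m)^(m*t), PV):
  t = 1.0000: CF_t = 6.000000, DF = 0.957854, PV = 5.747126
  t = 2.0000: CF_t = 6.000000, DF = 0.917485, PV = 5.504910
  t = 3.0000: CF_t = 106.000000, DF = 0.878817, PV = 93.154614
Price P = sum_t PV_t = 104.406651
First compute Macaulay numerator sum_t t * PV_t:
  t * PV_t at t = 1.0000: 5.747126
  t * PV_t at t = 2.0000: 11.009821
  t * PV_t at t = 3.0000: 279.463841
Macaulay duration D = 296.220788 / 104.406651 = 2.837183
Modified duration = D / (1 + y/m) = 2.837183 / (1 + 0.044000) = 2.717608

Answer: Modified duration = 2.7176


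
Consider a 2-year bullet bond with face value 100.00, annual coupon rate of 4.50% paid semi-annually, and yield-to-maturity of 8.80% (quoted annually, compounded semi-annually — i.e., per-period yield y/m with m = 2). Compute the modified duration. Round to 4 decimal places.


Coupon per period c = face * coupon_rate / m = 2.250000
Periods per year m = 2; per-period yield y/m = 0.044000
Number of cashflows N = 4
Cashflows (t years, CF_t, discount factor 1/(1+y/m)^(m*t), PV):
  t = 0.5000: CF_t = 2.250000, DF = 0.957854, PV = 2.155172
  t = 1.0000: CF_t = 2.250000, DF = 0.917485, PV = 2.064341
  t = 1.5000: CF_t = 2.250000, DF = 0.878817, PV = 1.977338
  t = 2.0000: CF_t = 102.250000, DF = 0.841779, PV = 86.071887
Price P = sum_t PV_t = 92.268739
First compute Macaulay numerator sum_t t * PV_t:
  t * PV_t at t = 0.5000: 1.077586
  t * PV_t at t = 1.0000: 2.064341
  t * PV_t at t = 1.5000: 2.966008
  t * PV_t at t = 2.0000: 172.143773
Macaulay duration D = 178.251708 / 92.268739 = 1.931875
Modified duration = D / (1 + y/m) = 1.931875 / (1 + 0.044000) = 1.850455

Answer: Modified duration = 1.8505


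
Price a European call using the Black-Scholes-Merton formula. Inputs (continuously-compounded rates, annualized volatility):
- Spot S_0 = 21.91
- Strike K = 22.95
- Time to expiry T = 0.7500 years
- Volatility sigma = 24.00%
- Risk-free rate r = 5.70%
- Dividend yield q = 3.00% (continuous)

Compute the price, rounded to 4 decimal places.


d1 = (ln(S/K) + (r - q + 0.5*sigma^2) * T) / (sigma * sqrt(T)) = -0.02176987
d2 = d1 - sigma * sqrt(T) = -0.22961597
exp(-rT) = 0.95815090; exp(-qT) = 0.97775124
C = S_0 * exp(-qT) * N(d1) - K * exp(-rT) * N(d2)
N(d1) = 0.49131576; N(d2) = 0.40919510
C = 21.9100 * 0.97775124 * 0.49131576 - 22.9500 * 0.95815090 * 0.40919510 = 1.5272

Answer: Price = 1.5272


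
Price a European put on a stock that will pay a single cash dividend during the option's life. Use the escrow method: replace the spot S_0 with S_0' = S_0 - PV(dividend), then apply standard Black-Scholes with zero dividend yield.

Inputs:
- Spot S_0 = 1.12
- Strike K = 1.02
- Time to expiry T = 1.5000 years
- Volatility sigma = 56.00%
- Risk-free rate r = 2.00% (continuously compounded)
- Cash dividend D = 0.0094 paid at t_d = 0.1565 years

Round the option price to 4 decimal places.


PV(D) = D * exp(-r * t_d) = 0.0094 * 0.99687489 = 0.00937062
S_0' = S_0 - PV(D) = 1.1200 - 0.00937062 = 1.11062938
d1 = (ln(S_0'/K) + (r + sigma^2/2)*T) / (sigma*sqrt(T)) = 0.51078310
d2 = d1 - sigma*sqrt(T) = -0.17507402
exp(-rT) = 0.97044553
N(-d1) = 0.30475147; N(-d2) = 0.56948927
P = K * exp(-rT) * N(-d2) - S_0' * N(-d1) = 1.0200 * 0.97044553 * 0.56948927 - 1.11062938 * 0.30475147 = 0.2252

Answer: Price = 0.2252


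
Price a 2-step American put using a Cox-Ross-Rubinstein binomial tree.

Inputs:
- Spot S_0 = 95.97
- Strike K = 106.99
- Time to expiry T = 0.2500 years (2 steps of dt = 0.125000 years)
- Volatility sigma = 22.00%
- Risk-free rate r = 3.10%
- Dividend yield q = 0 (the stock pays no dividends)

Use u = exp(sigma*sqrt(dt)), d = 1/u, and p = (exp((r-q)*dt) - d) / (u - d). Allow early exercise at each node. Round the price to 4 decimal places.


dt = T/N = 0.125000
u = exp(sigma*sqrt(dt)) = 1.080887; d = 1/u = 0.925166
p = (exp((r-q)*dt) - d) / (u - d) = 0.505497
Discount per step: exp(-r*dt) = 0.996132
Stock lattice S(k, i) with i counting down-moves:
  k=0: S(0,0) = 95.9700
  k=1: S(1,0) = 103.7327; S(1,1) = 88.7882
  k=2: S(2,0) = 112.1233; S(2,1) = 95.9700; S(2,2) = 82.1439
Terminal payoffs V(N, i) = max(K - S_T, 0):
  V(2,0) = 0.000000; V(2,1) = 11.020000; V(2,2) = 24.846136
Backward induction: V(k, i) = exp(-r*dt) * [p * V(k+1, i) + (1-p) * V(k+1, i+1)]; then take max(V_cont, immediate exercise) for American.
  V(1,0) = exp(-r*dt) * [p*0.000000 + (1-p)*11.020000] = 5.428348; exercise = 3.257301; V(1,0) = max -> 5.428348
  V(1,1) = exp(-r*dt) * [p*11.020000 + (1-p)*24.846136] = 17.788004; exercise = 18.201788; V(1,1) = max -> 18.201788
  V(0,0) = exp(-r*dt) * [p*5.428348 + (1-p)*18.201788] = 11.699429; exercise = 11.020000; V(0,0) = max -> 11.699429

Answer: Price = V(0,0) = 11.6994


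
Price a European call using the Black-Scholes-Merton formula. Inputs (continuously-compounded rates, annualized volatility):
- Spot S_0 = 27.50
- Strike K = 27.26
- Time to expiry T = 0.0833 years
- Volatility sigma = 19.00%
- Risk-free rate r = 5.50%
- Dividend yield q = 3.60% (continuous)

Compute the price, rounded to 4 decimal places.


d1 = (ln(S/K) + (r - q + 0.5*sigma^2) * T) / (sigma * sqrt(T)) = 0.21612739
d2 = d1 - sigma * sqrt(T) = 0.16129008
exp(-rT) = 0.99542898; exp(-qT) = 0.99700569
C = S_0 * exp(-qT) * N(d1) - K * exp(-rT) * N(d2)
N(d1) = 0.58555577; N(d2) = 0.56406753
C = 27.5000 * 0.99700569 * 0.58555577 - 27.2600 * 0.99542898 * 0.56406753 = 0.7484

Answer: Price = 0.7484


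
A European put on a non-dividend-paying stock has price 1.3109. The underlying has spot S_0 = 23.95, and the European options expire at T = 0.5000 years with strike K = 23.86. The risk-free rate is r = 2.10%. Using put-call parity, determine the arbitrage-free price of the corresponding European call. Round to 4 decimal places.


Answer: Call price = 1.6501

Derivation:
Put-call parity: C - P = S_0 * exp(-qT) - K * exp(-rT).
S_0 * exp(-qT) = 23.9500 * 1.00000000 = 23.95000000
K * exp(-rT) = 23.8600 * 0.98955493 = 23.61078069
C = P + S*exp(-qT) - K*exp(-rT)
C = 1.3109 + 23.95000000 - 23.61078069 = 1.6501


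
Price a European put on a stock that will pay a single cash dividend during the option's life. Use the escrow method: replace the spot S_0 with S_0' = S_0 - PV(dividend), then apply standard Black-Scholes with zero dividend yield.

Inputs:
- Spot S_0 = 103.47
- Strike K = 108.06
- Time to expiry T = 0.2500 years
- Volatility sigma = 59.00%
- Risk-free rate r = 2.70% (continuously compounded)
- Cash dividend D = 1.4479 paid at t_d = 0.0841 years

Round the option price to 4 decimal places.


Answer: Price = 15.1084

Derivation:
PV(D) = D * exp(-r * t_d) = 1.4479 * 0.99773188 = 1.44461598
S_0' = S_0 - PV(D) = 103.4700 - 1.44461598 = 102.02538402
d1 = (ln(S_0'/K) + (r + sigma^2/2)*T) / (sigma*sqrt(T)) = -0.02441520
d2 = d1 - sigma*sqrt(T) = -0.31941520
exp(-rT) = 0.99327273
N(-d1) = 0.50973929; N(-d2) = 0.62529416
P = K * exp(-rT) * N(-d2) - S_0' * N(-d1) = 108.0600 * 0.99327273 * 0.62529416 - 102.02538402 * 0.50973929 = 15.1084


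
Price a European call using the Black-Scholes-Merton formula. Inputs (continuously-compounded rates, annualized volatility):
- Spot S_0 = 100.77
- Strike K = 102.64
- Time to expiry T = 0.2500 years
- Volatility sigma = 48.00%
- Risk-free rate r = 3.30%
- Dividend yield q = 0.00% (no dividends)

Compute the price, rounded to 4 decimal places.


Answer: Price = 9.1695

Derivation:
d1 = (ln(S/K) + (r - q + 0.5*sigma^2) * T) / (sigma * sqrt(T)) = 0.07776238
d2 = d1 - sigma * sqrt(T) = -0.16223762
exp(-rT) = 0.99178394; exp(-qT) = 1.00000000
C = S_0 * exp(-qT) * N(d1) - K * exp(-rT) * N(d2)
N(d1) = 0.53099147; N(d2) = 0.43555937
C = 100.7700 * 1.00000000 * 0.53099147 - 102.6400 * 0.99178394 * 0.43555937 = 9.1695


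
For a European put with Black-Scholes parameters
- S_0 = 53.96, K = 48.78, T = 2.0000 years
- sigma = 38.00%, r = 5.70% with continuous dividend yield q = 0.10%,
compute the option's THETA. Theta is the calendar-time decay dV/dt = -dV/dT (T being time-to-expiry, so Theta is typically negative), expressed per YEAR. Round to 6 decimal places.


Answer: Theta = -1.212972

Derivation:
d1 = 0.6649085810; d2 = 0.1275074273
phi(d1) = 0.3198221421; exp(-qT) = 0.9980019987; exp(-rT) = 0.8922579559
Theta = -S*exp(-qT)*phi(d1)*sigma/(2*sqrt(T)) + r*K*exp(-rT)*N(-d2) - q*S*exp(-qT)*N(-d1)
N(-d1) = 0.2530544835; N(-d2) = 0.4492693975; sqrt(T) = 1.4142135624
Term 1 = -53.9600 * 0.9980019987 * 0.3198221421 * 0.3800 / (2 * 1.4142135624) = -2.3139314183
Term 2 = 0.0570 * 48.7800 * 0.8922579559 * 0.4492693975 = 1.1145868576
Term 3 = -0.0010 * 53.9600 * 0.9980019987 * 0.2530544835 = -0.0136275376
Theta = -2.3139314183 + (1.1145868576) + (-0.0136275376) = -1.212972


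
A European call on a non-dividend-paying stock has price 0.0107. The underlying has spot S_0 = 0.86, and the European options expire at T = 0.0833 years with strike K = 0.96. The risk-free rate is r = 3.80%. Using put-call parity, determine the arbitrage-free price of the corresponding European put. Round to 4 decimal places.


Put-call parity: C - P = S_0 * exp(-qT) - K * exp(-rT).
S_0 * exp(-qT) = 0.8600 * 1.00000000 = 0.86000000
K * exp(-rT) = 0.9600 * 0.99683960 = 0.95696602
P = C - S*exp(-qT) + K*exp(-rT)
P = 0.0107 - 0.86000000 + 0.95696602 = 0.1077

Answer: Put price = 0.1077


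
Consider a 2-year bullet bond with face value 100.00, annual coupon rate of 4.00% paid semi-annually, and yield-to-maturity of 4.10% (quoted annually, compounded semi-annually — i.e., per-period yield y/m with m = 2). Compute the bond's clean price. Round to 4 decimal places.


Coupon per period c = face * coupon_rate / m = 2.000000
Periods per year m = 2; per-period yield y/m = 0.020500
Number of cashflows N = 4
Cashflows (t years, CF_t, discount factor 1/(1+y/m)^(m*t), PV):
  t = 0.5000: CF_t = 2.000000, DF = 0.979912, PV = 1.959824
  t = 1.0000: CF_t = 2.000000, DF = 0.960227, PV = 1.920454
  t = 1.5000: CF_t = 2.000000, DF = 0.940938, PV = 1.881876
  t = 2.0000: CF_t = 102.000000, DF = 0.922036, PV = 94.047691
Price P = sum_t PV_t = 99.809844

Answer: Price = 99.8098


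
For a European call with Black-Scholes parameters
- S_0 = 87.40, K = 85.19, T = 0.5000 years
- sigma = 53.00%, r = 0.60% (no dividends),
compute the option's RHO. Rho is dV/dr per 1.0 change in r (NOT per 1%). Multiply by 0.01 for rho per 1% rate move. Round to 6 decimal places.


d1 = 0.2637274191; d2 = -0.1110391749
phi(d1) = 0.3853070967; exp(-qT) = 1.0000000000; exp(-rT) = 0.9970044955
N(d2) = 0.4557926408
Rho = K*T*exp(-rT)*N(d2) = 85.1900 * 0.5000 * 0.9970044955 * 0.4557926408 = 19.356331

Answer: Rho = 19.356331


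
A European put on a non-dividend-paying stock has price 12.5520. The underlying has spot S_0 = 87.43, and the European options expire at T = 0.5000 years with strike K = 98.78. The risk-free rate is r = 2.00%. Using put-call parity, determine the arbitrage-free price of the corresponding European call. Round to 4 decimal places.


Answer: Call price = 2.1849

Derivation:
Put-call parity: C - P = S_0 * exp(-qT) - K * exp(-rT).
S_0 * exp(-qT) = 87.4300 * 1.00000000 = 87.43000000
K * exp(-rT) = 98.7800 * 0.99004983 = 97.79712258
C = P + S*exp(-qT) - K*exp(-rT)
C = 12.5520 + 87.43000000 - 97.79712258 = 2.1849


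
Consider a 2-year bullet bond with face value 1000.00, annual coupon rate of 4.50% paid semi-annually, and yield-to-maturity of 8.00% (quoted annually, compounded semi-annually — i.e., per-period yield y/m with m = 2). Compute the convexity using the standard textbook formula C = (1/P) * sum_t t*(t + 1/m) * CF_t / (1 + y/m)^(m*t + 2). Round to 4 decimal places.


Answer: Convexity = 4.4153

Derivation:
Coupon per period c = face * coupon_rate / m = 22.500000
Periods per year m = 2; per-period yield y/m = 0.040000
Number of cashflows N = 4
Cashflows (t years, CF_t, discount factor 1/(1+y/m)^(m*t), PV):
  t = 0.5000: CF_t = 22.500000, DF = 0.961538, PV = 21.634615
  t = 1.0000: CF_t = 22.500000, DF = 0.924556, PV = 20.802515
  t = 1.5000: CF_t = 22.500000, DF = 0.888996, PV = 20.002418
  t = 2.0000: CF_t = 1022.500000, DF = 0.854804, PV = 874.037285
Price P = sum_t PV_t = 936.476834
Convexity numerator sum_t t*(t + 1/m) * CF_t / (1+y/m)^(m*t + 2):
  t = 0.5000: term = 10.001209
  t = 1.0000: term = 28.849641
  t = 1.5000: term = 55.480080
  t = 2.0000: term = 4040.483013
Convexity = (1/P) * sum = 4134.813943 / 936.476834 = 4.415287


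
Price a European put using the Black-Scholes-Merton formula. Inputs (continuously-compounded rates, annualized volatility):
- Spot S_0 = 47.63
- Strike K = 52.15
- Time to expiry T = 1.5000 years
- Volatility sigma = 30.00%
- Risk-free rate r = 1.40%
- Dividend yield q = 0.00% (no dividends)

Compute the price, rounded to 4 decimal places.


Answer: Price = 9.0385

Derivation:
d1 = (ln(S/K) + (r - q + 0.5*sigma^2) * T) / (sigma * sqrt(T)) = -0.00588249
d2 = d1 - sigma * sqrt(T) = -0.37330596
exp(-rT) = 0.97921896; exp(-qT) = 1.00000000
P = K * exp(-rT) * N(-d2) - S_0 * exp(-qT) * N(-d1)
N(-d1) = 0.50234676; N(-d2) = 0.64553963
P = 52.1500 * 0.97921896 * 0.64553963 - 47.6300 * 1.00000000 * 0.50234676 = 9.0385


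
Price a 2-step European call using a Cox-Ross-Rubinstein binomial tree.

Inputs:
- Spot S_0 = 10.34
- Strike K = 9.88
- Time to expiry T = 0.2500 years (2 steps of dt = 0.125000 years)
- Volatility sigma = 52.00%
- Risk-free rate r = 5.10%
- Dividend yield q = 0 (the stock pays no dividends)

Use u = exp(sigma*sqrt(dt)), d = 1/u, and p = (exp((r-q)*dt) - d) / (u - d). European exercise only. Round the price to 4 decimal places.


Answer: Price = V(0,0) = 1.3357

Derivation:
dt = T/N = 0.125000
u = exp(sigma*sqrt(dt)) = 1.201833; d = 1/u = 0.832062
p = (exp((r-q)*dt) - d) / (u - d) = 0.471463
Discount per step: exp(-r*dt) = 0.993645
Stock lattice S(k, i) with i counting down-moves:
  k=0: S(0,0) = 10.3400
  k=1: S(1,0) = 12.4270; S(1,1) = 8.6035
  k=2: S(2,0) = 14.9351; S(2,1) = 10.3400; S(2,2) = 7.1587
Terminal payoffs V(N, i) = max(S_T - K, 0):
  V(2,0) = 5.055119; V(2,1) = 0.460000; V(2,2) = 0.000000
Backward induction: V(k, i) = exp(-r*dt) * [p * V(k+1, i) + (1-p) * V(k+1, i+1)].
  V(1,0) = exp(-r*dt) * [p*5.055119 + (1-p)*0.460000] = 2.609736
  V(1,1) = exp(-r*dt) * [p*0.460000 + (1-p)*0.000000] = 0.215495
  V(0,0) = exp(-r*dt) * [p*2.609736 + (1-p)*0.215495] = 1.335747


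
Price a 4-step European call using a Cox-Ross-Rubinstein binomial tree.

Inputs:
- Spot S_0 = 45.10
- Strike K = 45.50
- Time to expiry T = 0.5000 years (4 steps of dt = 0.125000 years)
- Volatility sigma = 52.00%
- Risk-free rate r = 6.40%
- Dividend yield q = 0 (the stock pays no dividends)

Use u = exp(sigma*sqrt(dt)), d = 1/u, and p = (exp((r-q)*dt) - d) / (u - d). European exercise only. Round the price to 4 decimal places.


Answer: Price = V(0,0) = 6.7121

Derivation:
dt = T/N = 0.125000
u = exp(sigma*sqrt(dt)) = 1.201833; d = 1/u = 0.832062
p = (exp((r-q)*dt) - d) / (u - d) = 0.475889
Discount per step: exp(-r*dt) = 0.992032
Stock lattice S(k, i) with i counting down-moves:
  k=0: S(0,0) = 45.1000
  k=1: S(1,0) = 54.2027; S(1,1) = 37.5260
  k=2: S(2,0) = 65.1425; S(2,1) = 45.1000; S(2,2) = 31.2240
  k=3: S(3,0) = 78.2904; S(3,1) = 54.2027; S(3,2) = 37.5260; S(3,3) = 25.9803
  k=4: S(4,0) = 94.0920; S(4,1) = 65.1425; S(4,2) = 45.1000; S(4,3) = 31.2240; S(4,4) = 21.6172
Terminal payoffs V(N, i) = max(S_T - K, 0):
  V(4,0) = 48.592026; V(4,1) = 19.642539; V(4,2) = 0.000000; V(4,3) = 0.000000; V(4,4) = 0.000000
Backward induction: V(k, i) = exp(-r*dt) * [p * V(k+1, i) + (1-p) * V(k+1, i+1)].
  V(3,0) = exp(-r*dt) * [p*48.592026 + (1-p)*19.642539] = 33.152991
  V(3,1) = exp(-r*dt) * [p*19.642539 + (1-p)*0.000000] = 9.273183
  V(3,2) = exp(-r*dt) * [p*0.000000 + (1-p)*0.000000] = 0.000000
  V(3,3) = exp(-r*dt) * [p*0.000000 + (1-p)*0.000000] = 0.000000
  V(2,0) = exp(-r*dt) * [p*33.152991 + (1-p)*9.273183] = 20.472879
  V(2,1) = exp(-r*dt) * [p*9.273183 + (1-p)*0.000000] = 4.377842
  V(2,2) = exp(-r*dt) * [p*0.000000 + (1-p)*0.000000] = 0.000000
  V(1,0) = exp(-r*dt) * [p*20.472879 + (1-p)*4.377842] = 11.941377
  V(1,1) = exp(-r*dt) * [p*4.377842 + (1-p)*0.000000] = 2.066766
  V(0,0) = exp(-r*dt) * [p*11.941377 + (1-p)*2.066766] = 6.712072


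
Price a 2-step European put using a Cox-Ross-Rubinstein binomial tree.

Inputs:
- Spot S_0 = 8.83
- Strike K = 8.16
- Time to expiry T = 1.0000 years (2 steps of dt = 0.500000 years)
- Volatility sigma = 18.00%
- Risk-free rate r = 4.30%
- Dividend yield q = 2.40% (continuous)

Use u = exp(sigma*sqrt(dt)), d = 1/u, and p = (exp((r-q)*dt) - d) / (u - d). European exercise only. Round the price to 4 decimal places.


dt = T/N = 0.500000
u = exp(sigma*sqrt(dt)) = 1.135734; d = 1/u = 0.880488
p = (exp((r-q)*dt) - d) / (u - d) = 0.505619
Discount per step: exp(-r*dt) = 0.978729
Stock lattice S(k, i) with i counting down-moves:
  k=0: S(0,0) = 8.8300
  k=1: S(1,0) = 10.0285; S(1,1) = 7.7747
  k=2: S(2,0) = 11.3897; S(2,1) = 8.8300; S(2,2) = 6.8455
Terminal payoffs V(N, i) = max(K - S_T, 0):
  V(2,0) = 0.000000; V(2,1) = 0.000000; V(2,2) = 1.314465
Backward induction: V(k, i) = exp(-r*dt) * [p * V(k+1, i) + (1-p) * V(k+1, i+1)].
  V(1,0) = exp(-r*dt) * [p*0.000000 + (1-p)*0.000000] = 0.000000
  V(1,1) = exp(-r*dt) * [p*0.000000 + (1-p)*1.314465] = 0.636024
  V(0,0) = exp(-r*dt) * [p*0.000000 + (1-p)*0.636024] = 0.307749

Answer: Price = V(0,0) = 0.3077


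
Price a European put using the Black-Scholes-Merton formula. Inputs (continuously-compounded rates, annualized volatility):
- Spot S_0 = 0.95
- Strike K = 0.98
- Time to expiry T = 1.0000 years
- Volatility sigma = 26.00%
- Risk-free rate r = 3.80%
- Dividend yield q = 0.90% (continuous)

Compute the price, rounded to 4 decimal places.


Answer: Price = 0.0985

Derivation:
d1 = (ln(S/K) + (r - q + 0.5*sigma^2) * T) / (sigma * sqrt(T)) = 0.12195928
d2 = d1 - sigma * sqrt(T) = -0.13804072
exp(-rT) = 0.96271294; exp(-qT) = 0.99104038
P = K * exp(-rT) * N(-d2) - S_0 * exp(-qT) * N(-d1)
N(-d1) = 0.45146563; N(-d2) = 0.55489588
P = 0.9800 * 0.96271294 * 0.55489588 - 0.9500 * 0.99104038 * 0.45146563 = 0.0985


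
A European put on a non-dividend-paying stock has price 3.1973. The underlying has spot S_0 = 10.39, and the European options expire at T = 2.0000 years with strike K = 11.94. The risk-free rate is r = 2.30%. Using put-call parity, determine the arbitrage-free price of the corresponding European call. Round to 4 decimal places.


Answer: Call price = 2.1841

Derivation:
Put-call parity: C - P = S_0 * exp(-qT) - K * exp(-rT).
S_0 * exp(-qT) = 10.3900 * 1.00000000 = 10.39000000
K * exp(-rT) = 11.9400 * 0.95504196 = 11.40320103
C = P + S*exp(-qT) - K*exp(-rT)
C = 3.1973 + 10.39000000 - 11.40320103 = 2.1841


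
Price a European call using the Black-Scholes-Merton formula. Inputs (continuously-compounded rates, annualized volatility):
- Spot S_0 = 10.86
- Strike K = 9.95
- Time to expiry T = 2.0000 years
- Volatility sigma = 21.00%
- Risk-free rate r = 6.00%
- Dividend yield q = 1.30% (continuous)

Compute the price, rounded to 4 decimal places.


d1 = (ln(S/K) + (r - q + 0.5*sigma^2) * T) / (sigma * sqrt(T)) = 0.75968106
d2 = d1 - sigma * sqrt(T) = 0.46269621
exp(-rT) = 0.88692044; exp(-qT) = 0.97433509
C = S_0 * exp(-qT) * N(d1) - K * exp(-rT) * N(d2)
N(d1) = 0.77627737; N(d2) = 0.67820893
C = 10.8600 * 0.97433509 * 0.77627737 - 9.9500 * 0.88692044 * 0.67820893 = 2.2289

Answer: Price = 2.2289


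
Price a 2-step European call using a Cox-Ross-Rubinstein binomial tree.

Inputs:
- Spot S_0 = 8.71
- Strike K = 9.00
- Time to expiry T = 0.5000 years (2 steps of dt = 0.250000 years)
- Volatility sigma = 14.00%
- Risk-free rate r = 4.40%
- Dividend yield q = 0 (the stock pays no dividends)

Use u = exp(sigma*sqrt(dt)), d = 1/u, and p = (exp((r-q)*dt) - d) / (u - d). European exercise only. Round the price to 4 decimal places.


Answer: Price = V(0,0) = 0.3142

Derivation:
dt = T/N = 0.250000
u = exp(sigma*sqrt(dt)) = 1.072508; d = 1/u = 0.932394
p = (exp((r-q)*dt) - d) / (u - d) = 0.561448
Discount per step: exp(-r*dt) = 0.989060
Stock lattice S(k, i) with i counting down-moves:
  k=0: S(0,0) = 8.7100
  k=1: S(1,0) = 9.3415; S(1,1) = 8.1212
  k=2: S(2,0) = 10.0189; S(2,1) = 8.7100; S(2,2) = 7.5721
Terminal payoffs V(N, i) = max(S_T - K, 0):
  V(2,0) = 1.018885; V(2,1) = 0.000000; V(2,2) = 0.000000
Backward induction: V(k, i) = exp(-r*dt) * [p * V(k+1, i) + (1-p) * V(k+1, i+1)].
  V(1,0) = exp(-r*dt) * [p*1.018885 + (1-p)*0.000000] = 0.565793
  V(1,1) = exp(-r*dt) * [p*0.000000 + (1-p)*0.000000] = 0.000000
  V(0,0) = exp(-r*dt) * [p*0.565793 + (1-p)*0.000000] = 0.314188


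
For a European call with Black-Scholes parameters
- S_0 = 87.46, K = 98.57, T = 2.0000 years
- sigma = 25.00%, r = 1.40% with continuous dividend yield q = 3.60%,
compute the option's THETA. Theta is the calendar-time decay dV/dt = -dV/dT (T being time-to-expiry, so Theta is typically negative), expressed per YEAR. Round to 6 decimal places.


Answer: Theta = -1.970177

Derivation:
d1 = -0.2859127147; d2 = -0.6394661053
phi(d1) = 0.3829650400; exp(-qT) = 0.9305308958; exp(-rT) = 0.9723883668
Theta = -S*exp(-qT)*phi(d1)*sigma/(2*sqrt(T)) - r*K*exp(-rT)*N(d2) + q*S*exp(-qT)*N(d1)
N(d1) = 0.3874724876; N(d2) = 0.2612598784; sqrt(T) = 1.4142135624
Term 1 = -87.4600 * 0.9305308958 * 0.3829650400 * 0.2500 / (2 * 1.4142135624) = -2.7548275370
Term 2 = -0.0140 * 98.5700 * 0.9723883668 * 0.2612598784 = -0.3505784908
Term 3 = 0.0360 * 87.4600 * 0.9305308958 * 0.3874724876 = 1.1352294317
Theta = -2.7548275370 + (-0.3505784908) + (1.1352294317) = -1.970177


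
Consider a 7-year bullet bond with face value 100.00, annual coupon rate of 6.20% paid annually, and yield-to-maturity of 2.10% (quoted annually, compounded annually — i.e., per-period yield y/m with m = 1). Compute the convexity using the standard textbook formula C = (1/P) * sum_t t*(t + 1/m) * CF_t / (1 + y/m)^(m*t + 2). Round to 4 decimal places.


Answer: Convexity = 43.7890

Derivation:
Coupon per period c = face * coupon_rate / m = 6.200000
Periods per year m = 1; per-period yield y/m = 0.021000
Number of cashflows N = 7
Cashflows (t years, CF_t, discount factor 1/(1+y/m)^(m*t), PV):
  t = 1.0000: CF_t = 6.200000, DF = 0.979432, PV = 6.072478
  t = 2.0000: CF_t = 6.200000, DF = 0.959287, PV = 5.947579
  t = 3.0000: CF_t = 6.200000, DF = 0.939556, PV = 5.825249
  t = 4.0000: CF_t = 6.200000, DF = 0.920231, PV = 5.705434
  t = 5.0000: CF_t = 6.200000, DF = 0.901304, PV = 5.588085
  t = 6.0000: CF_t = 6.200000, DF = 0.882766, PV = 5.473149
  t = 7.0000: CF_t = 106.200000, DF = 0.864609, PV = 91.821487
Price P = sum_t PV_t = 126.433460
Convexity numerator sum_t t*(t + 1/m) * CF_t / (1+y/m)^(m*t + 2):
  t = 1.0000: term = 11.650497
  t = 2.0000: term = 34.232607
  t = 3.0000: term = 67.057016
  t = 4.0000: term = 109.462971
  t = 5.0000: term = 160.817294
  t = 6.0000: term = 220.513429
  t = 7.0000: term = 4932.656407
Convexity = (1/P) * sum = 5536.390222 / 126.433460 = 43.788964
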